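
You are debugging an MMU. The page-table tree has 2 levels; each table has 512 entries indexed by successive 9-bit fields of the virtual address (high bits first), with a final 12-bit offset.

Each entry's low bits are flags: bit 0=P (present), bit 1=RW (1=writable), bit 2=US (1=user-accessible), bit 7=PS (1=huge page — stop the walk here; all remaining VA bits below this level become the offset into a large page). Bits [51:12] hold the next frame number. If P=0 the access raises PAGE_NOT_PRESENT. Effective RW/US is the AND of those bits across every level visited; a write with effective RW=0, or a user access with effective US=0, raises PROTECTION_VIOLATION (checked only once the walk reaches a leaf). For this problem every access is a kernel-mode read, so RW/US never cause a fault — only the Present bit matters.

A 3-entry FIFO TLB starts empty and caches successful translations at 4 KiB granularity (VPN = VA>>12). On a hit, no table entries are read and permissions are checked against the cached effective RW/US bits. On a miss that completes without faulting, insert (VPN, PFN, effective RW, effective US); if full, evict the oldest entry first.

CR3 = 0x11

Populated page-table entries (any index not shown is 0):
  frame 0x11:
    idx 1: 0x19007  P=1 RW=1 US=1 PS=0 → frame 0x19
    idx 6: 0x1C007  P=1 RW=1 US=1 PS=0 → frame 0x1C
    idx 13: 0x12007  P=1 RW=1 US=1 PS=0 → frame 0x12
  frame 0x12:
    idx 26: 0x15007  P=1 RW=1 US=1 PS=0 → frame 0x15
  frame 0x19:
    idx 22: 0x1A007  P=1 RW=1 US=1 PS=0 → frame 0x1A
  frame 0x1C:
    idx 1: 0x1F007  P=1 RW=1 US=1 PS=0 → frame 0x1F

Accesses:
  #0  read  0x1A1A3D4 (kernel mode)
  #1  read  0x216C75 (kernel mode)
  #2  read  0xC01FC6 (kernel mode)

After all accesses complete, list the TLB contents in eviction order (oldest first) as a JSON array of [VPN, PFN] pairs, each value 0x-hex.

Walk each access:
#0 VA=0x1A1A3D4 (r,kernel):
  L0 @0x11[13] → 0x12007  P=1,RW=1,US=1,PS=0
  L1 @0x12[26] → 0x15007  P=1,RW=1,US=1,PS=0
  ⇒ phys 0x153D4  [2 reads]
#1 VA=0x216C75 (r,kernel):
  L0 @0x11[1] → 0x19007  P=1,RW=1,US=1,PS=0
  L1 @0x19[22] → 0x1A007  P=1,RW=1,US=1,PS=0
  ⇒ phys 0x1AC75  [2 reads]
#2 VA=0xC01FC6 (r,kernel):
  L0 @0x11[6] → 0x1C007  P=1,RW=1,US=1,PS=0
  L1 @0x1C[1] → 0x1F007  P=1,RW=1,US=1,PS=0
  ⇒ phys 0x1FFC6  [2 reads]

TLB: [["0x1A1A", "0x15"], ["0x216", "0x1A"], ["0xC01", "0x1F"]]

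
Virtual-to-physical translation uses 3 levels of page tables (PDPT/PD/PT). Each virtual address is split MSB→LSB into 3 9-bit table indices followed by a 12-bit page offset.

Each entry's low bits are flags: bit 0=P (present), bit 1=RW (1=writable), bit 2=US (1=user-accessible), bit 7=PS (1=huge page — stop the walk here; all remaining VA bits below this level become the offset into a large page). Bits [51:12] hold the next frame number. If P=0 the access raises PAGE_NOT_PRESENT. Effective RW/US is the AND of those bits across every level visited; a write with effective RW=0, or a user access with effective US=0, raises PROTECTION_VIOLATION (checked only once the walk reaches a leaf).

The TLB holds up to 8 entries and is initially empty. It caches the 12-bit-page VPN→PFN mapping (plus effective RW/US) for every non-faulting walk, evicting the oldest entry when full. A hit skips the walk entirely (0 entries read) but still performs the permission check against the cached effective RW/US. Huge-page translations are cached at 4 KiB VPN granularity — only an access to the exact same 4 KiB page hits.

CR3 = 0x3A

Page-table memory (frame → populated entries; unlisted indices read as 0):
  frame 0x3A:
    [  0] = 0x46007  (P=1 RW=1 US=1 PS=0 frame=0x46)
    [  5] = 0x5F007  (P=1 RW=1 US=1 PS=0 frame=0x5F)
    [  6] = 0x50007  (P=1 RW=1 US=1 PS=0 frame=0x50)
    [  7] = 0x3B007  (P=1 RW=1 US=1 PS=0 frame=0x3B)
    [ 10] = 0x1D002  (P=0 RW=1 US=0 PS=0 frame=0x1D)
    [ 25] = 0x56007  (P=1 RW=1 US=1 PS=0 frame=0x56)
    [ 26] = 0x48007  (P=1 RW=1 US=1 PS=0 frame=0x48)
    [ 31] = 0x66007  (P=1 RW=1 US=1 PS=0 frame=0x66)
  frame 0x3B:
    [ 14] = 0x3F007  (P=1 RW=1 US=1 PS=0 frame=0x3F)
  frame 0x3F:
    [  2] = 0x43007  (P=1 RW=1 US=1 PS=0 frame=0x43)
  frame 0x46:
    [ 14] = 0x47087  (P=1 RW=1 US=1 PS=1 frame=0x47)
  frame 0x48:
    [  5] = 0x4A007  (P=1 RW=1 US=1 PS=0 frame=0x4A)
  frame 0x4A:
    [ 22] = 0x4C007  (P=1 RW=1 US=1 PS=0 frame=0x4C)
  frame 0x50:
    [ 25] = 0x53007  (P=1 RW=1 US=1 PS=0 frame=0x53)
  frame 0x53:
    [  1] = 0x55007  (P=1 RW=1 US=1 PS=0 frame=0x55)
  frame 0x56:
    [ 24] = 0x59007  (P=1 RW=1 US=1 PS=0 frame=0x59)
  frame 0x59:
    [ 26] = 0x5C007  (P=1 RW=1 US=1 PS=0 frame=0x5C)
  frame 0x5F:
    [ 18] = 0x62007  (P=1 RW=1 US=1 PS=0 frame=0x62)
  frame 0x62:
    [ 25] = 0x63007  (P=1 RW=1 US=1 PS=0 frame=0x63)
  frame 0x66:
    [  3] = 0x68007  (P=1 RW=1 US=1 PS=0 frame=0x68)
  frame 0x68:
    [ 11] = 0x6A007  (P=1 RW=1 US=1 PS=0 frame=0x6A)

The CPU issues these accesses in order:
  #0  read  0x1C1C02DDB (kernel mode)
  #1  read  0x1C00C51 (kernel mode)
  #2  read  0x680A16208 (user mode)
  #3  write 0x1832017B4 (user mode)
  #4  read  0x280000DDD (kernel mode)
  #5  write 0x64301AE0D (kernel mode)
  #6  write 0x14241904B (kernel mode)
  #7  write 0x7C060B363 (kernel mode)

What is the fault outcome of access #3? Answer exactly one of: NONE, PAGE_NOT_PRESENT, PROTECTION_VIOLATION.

Per-access translation:
#0 VA=0x1C1C02DDB (r,kernel):
  [0] read 0x3A idx=7: raw=0x3B007 flags P=1 W=1 U=1 S=0
  [1] read 0x3B idx=14: raw=0x3F007 flags P=1 W=1 U=1 S=0
  [2] read 0x3F idx=2: raw=0x43007 flags P=1 W=1 U=1 S=0
  ⇒ phys 0x43DDB  [3 reads]
#1 VA=0x1C00C51 (r,kernel):
  [0] read 0x3A idx=0: raw=0x46007 flags P=1 W=1 U=1 S=0
  [1] read 0x46 idx=14: raw=0x47087 flags P=1 W=1 U=1 S=1
  ⇒ phys 0x47C51 (huge @L1)  [2 reads]
#2 VA=0x680A16208 (r,user):
  [0] read 0x3A idx=26: raw=0x48007 flags P=1 W=1 U=1 S=0
  [1] read 0x48 idx=5: raw=0x4A007 flags P=1 W=1 U=1 S=0
  [2] read 0x4A idx=22: raw=0x4C007 flags P=1 W=1 U=1 S=0
  ⇒ phys 0x4C208  [3 reads]
#3 VA=0x1832017B4 (w,user):
  [0] read 0x3A idx=6: raw=0x50007 flags P=1 W=1 U=1 S=0
  [1] read 0x50 idx=25: raw=0x53007 flags P=1 W=1 U=1 S=0
  [2] read 0x53 idx=1: raw=0x55007 flags P=1 W=1 U=1 S=0
  ⇒ phys 0x557B4  [3 reads]
#4 VA=0x280000DDD (r,kernel):
  [0] read 0x3A idx=10: raw=0x1D002 flags P=0 W=1 U=0 S=0
  → PAGE_NOT_PRESENT  (1 entries read)
#5 VA=0x64301AE0D (w,kernel):
  [0] read 0x3A idx=25: raw=0x56007 flags P=1 W=1 U=1 S=0
  [1] read 0x56 idx=24: raw=0x59007 flags P=1 W=1 U=1 S=0
  [2] read 0x59 idx=26: raw=0x5C007 flags P=1 W=1 U=1 S=0
  ⇒ phys 0x5CE0D  [3 reads]
#6 VA=0x14241904B (w,kernel):
  [0] read 0x3A idx=5: raw=0x5F007 flags P=1 W=1 U=1 S=0
  [1] read 0x5F idx=18: raw=0x62007 flags P=1 W=1 U=1 S=0
  [2] read 0x62 idx=25: raw=0x63007 flags P=1 W=1 U=1 S=0
  ⇒ phys 0x6304B  [3 reads]
#7 VA=0x7C060B363 (w,kernel):
  [0] read 0x3A idx=31: raw=0x66007 flags P=1 W=1 U=1 S=0
  [1] read 0x66 idx=3: raw=0x68007 flags P=1 W=1 U=1 S=0
  [2] read 0x68 idx=11: raw=0x6A007 flags P=1 W=1 U=1 S=0
  ⇒ phys 0x6A363  [3 reads]

Access #3 fault: NONE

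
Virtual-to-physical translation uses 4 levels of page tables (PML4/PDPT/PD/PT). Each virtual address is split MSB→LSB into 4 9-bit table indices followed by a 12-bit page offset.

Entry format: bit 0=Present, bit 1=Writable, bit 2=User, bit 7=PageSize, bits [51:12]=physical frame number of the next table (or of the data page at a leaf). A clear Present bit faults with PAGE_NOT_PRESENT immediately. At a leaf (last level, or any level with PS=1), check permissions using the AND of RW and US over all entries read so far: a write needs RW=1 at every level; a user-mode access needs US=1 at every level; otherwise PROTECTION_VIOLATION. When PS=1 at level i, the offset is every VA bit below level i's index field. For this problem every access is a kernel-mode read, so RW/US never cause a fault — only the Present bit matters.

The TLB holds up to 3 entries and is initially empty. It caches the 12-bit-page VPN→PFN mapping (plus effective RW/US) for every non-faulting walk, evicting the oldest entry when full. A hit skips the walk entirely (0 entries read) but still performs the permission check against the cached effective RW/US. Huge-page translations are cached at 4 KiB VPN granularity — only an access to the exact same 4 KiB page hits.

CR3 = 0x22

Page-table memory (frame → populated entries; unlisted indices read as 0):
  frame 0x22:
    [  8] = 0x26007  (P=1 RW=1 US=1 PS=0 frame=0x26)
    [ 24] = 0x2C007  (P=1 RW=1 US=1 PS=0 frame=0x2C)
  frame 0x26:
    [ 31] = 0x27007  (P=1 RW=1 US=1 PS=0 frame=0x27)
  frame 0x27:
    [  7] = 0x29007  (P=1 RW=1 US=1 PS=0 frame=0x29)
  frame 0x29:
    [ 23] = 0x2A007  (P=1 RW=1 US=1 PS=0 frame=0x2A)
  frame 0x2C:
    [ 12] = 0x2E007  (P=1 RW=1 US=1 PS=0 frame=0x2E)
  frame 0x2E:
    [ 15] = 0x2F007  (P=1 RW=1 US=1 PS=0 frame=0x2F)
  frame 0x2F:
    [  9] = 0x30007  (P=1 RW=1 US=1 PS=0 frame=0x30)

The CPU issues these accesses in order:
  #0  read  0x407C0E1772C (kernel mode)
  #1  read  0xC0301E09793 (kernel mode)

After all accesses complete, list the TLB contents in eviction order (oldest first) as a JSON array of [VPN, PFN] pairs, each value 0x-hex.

Trace:
#0 VA=0x407C0E1772C (r,kernel):
  L0 @0x22[8] → 0x26007  P=1,RW=1,US=1,PS=0
  L1 @0x26[31] → 0x27007  P=1,RW=1,US=1,PS=0
  L2 @0x27[7] → 0x29007  P=1,RW=1,US=1,PS=0
  L3 @0x29[23] → 0x2A007  P=1,RW=1,US=1,PS=0
  → PA=0x2A72C  (4 entries read)
#1 VA=0xC0301E09793 (r,kernel):
  L0 @0x22[24] → 0x2C007  P=1,RW=1,US=1,PS=0
  L1 @0x2C[12] → 0x2E007  P=1,RW=1,US=1,PS=0
  L2 @0x2E[15] → 0x2F007  P=1,RW=1,US=1,PS=0
  L3 @0x2F[9] → 0x30007  P=1,RW=1,US=1,PS=0
  → PA=0x30793  (4 entries read)

TLB: [["0x407C0E17", "0x2A"], ["0xC0301E09", "0x30"]]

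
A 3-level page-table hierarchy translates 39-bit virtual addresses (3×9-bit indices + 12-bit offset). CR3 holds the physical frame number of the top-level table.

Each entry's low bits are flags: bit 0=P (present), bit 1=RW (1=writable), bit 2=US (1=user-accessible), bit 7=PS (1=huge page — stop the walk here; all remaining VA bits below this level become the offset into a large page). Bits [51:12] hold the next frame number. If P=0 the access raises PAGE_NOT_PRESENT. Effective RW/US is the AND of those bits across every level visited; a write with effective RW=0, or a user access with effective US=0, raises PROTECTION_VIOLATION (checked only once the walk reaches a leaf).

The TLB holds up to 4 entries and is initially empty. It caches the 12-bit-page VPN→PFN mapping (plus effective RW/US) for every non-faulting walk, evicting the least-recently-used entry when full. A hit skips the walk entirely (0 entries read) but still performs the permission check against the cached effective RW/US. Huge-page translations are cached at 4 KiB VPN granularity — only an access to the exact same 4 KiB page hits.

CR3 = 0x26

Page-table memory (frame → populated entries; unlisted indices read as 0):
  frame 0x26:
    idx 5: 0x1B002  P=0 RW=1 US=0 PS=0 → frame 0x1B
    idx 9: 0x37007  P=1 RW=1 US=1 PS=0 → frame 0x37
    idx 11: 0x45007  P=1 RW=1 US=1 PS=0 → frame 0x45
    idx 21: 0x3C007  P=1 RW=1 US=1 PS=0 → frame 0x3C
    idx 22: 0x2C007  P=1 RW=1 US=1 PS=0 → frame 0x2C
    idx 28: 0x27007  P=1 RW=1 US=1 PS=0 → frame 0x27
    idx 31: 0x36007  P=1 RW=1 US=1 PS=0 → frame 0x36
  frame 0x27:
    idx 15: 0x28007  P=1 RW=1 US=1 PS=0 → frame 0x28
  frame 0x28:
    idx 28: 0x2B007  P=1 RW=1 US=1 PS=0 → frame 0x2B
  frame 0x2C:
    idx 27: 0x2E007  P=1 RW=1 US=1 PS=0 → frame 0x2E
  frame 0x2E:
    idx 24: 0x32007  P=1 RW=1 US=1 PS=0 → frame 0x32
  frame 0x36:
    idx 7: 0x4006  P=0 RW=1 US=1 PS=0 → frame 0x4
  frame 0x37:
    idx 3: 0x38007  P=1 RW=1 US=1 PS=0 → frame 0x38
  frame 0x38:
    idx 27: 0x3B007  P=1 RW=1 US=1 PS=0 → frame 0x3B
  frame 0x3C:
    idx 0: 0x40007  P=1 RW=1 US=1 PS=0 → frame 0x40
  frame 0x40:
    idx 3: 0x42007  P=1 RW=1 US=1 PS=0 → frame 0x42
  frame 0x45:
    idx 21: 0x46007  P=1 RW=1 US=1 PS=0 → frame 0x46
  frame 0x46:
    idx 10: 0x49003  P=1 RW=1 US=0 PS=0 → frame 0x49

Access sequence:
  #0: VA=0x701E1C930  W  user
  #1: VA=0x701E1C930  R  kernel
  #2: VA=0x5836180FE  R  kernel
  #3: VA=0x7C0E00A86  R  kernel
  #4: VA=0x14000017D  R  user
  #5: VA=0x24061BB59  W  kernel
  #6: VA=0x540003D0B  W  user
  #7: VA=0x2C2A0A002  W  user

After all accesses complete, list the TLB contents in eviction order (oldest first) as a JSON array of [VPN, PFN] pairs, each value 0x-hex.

Trace:
#0 VA=0x701E1C930 (w,user):
  L0 @0x26[28] → 0x27007  P=1,RW=1,US=1,PS=0
  L1 @0x27[15] → 0x28007  P=1,RW=1,US=1,PS=0
  L2 @0x28[28] → 0x2B007  P=1,RW=1,US=1,PS=0
  ✓ 0x2B930  — 3 lookups
#1 VA=0x701E1C930 (r,kernel):
  TLB hit vpn=0x701E1C → PA=0x2B930
#2 VA=0x5836180FE (r,kernel):
  L0 @0x26[22] → 0x2C007  P=1,RW=1,US=1,PS=0
  L1 @0x2C[27] → 0x2E007  P=1,RW=1,US=1,PS=0
  L2 @0x2E[24] → 0x32007  P=1,RW=1,US=1,PS=0
  ✓ 0x320FE  — 3 lookups
#3 VA=0x7C0E00A86 (r,kernel):
  L0 @0x26[31] → 0x36007  P=1,RW=1,US=1,PS=0
  L1 @0x36[7] → 0x4006  P=0,RW=1,US=1,PS=0
  → PAGE_NOT_PRESENT  (2 entries read)
#4 VA=0x14000017D (r,user):
  L0 @0x26[5] → 0x1B002  P=0,RW=1,US=0,PS=0
  → PAGE_NOT_PRESENT  (1 entries read)
#5 VA=0x24061BB59 (w,kernel):
  L0 @0x26[9] → 0x37007  P=1,RW=1,US=1,PS=0
  L1 @0x37[3] → 0x38007  P=1,RW=1,US=1,PS=0
  L2 @0x38[27] → 0x3B007  P=1,RW=1,US=1,PS=0
  ✓ 0x3BB59  — 3 lookups
#6 VA=0x540003D0B (w,user):
  L0 @0x26[21] → 0x3C007  P=1,RW=1,US=1,PS=0
  L1 @0x3C[0] → 0x40007  P=1,RW=1,US=1,PS=0
  L2 @0x40[3] → 0x42007  P=1,RW=1,US=1,PS=0
  ✓ 0x42D0B  — 3 lookups
#7 VA=0x2C2A0A002 (w,user):
  L0 @0x26[11] → 0x45007  P=1,RW=1,US=1,PS=0
  L1 @0x45[21] → 0x46007  P=1,RW=1,US=1,PS=0
  L2 @0x46[10] → 0x49003  P=1,RW=1,US=0,PS=0
  → PROTECTION_VIOLATION  (3 entries read)

TLB: [["0x701E1C", "0x2B"], ["0x583618", "0x32"], ["0x24061B", "0x3B"], ["0x540003", "0x42"]]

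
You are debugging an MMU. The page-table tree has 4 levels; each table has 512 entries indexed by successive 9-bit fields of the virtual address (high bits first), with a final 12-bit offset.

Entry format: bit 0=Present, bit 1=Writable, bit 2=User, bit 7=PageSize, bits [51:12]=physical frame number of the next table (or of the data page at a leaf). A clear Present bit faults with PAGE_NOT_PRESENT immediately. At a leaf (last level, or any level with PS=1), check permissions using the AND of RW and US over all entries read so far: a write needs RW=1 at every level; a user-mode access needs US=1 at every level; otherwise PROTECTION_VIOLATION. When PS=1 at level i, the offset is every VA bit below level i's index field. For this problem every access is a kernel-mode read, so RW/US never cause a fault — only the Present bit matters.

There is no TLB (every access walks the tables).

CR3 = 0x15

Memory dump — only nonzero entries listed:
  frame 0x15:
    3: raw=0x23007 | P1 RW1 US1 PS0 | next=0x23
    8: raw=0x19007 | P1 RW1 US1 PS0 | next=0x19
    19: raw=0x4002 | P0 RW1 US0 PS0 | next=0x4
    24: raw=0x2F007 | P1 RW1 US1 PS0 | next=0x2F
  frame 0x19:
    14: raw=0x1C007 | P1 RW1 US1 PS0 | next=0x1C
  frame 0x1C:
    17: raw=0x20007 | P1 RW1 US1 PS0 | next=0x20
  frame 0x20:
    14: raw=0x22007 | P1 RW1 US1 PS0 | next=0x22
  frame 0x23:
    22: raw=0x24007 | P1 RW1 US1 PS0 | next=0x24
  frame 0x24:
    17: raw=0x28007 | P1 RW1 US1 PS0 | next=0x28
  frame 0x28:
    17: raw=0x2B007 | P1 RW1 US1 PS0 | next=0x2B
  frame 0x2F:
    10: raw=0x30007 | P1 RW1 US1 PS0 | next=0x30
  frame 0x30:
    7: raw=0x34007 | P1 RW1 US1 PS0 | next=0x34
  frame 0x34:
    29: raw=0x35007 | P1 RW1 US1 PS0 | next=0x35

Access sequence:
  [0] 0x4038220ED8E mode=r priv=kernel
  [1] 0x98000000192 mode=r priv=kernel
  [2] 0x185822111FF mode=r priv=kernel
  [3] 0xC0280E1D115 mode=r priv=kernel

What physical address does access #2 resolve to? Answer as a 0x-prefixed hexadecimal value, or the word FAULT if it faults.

Trace:
#0 VA=0x4038220ED8E (r,kernel):
  L0 @0x15[8] → 0x19007  P=1,RW=1,US=1,PS=0
  L1 @0x19[14] → 0x1C007  P=1,RW=1,US=1,PS=0
  L2 @0x1C[17] → 0x20007  P=1,RW=1,US=1,PS=0
  L3 @0x20[14] → 0x22007  P=1,RW=1,US=1,PS=0
  ⇒ phys 0x22D8E  [4 reads]
#1 VA=0x98000000192 (r,kernel):
  L0 @0x15[19] → 0x4002  P=0,RW=1,US=0,PS=0
  ✗ PAGE_NOT_PRESENT  [1 reads]
#2 VA=0x185822111FF (r,kernel):
  L0 @0x15[3] → 0x23007  P=1,RW=1,US=1,PS=0
  L1 @0x23[22] → 0x24007  P=1,RW=1,US=1,PS=0
  L2 @0x24[17] → 0x28007  P=1,RW=1,US=1,PS=0
  L3 @0x28[17] → 0x2B007  P=1,RW=1,US=1,PS=0
  ⇒ phys 0x2B1FF  [4 reads]
#3 VA=0xC0280E1D115 (r,kernel):
  L0 @0x15[24] → 0x2F007  P=1,RW=1,US=1,PS=0
  L1 @0x2F[10] → 0x30007  P=1,RW=1,US=1,PS=0
  L2 @0x30[7] → 0x34007  P=1,RW=1,US=1,PS=0
  L3 @0x34[29] → 0x35007  P=1,RW=1,US=1,PS=0
  ⇒ phys 0x35115  [4 reads]

Access #2 PA: 0x2B1FF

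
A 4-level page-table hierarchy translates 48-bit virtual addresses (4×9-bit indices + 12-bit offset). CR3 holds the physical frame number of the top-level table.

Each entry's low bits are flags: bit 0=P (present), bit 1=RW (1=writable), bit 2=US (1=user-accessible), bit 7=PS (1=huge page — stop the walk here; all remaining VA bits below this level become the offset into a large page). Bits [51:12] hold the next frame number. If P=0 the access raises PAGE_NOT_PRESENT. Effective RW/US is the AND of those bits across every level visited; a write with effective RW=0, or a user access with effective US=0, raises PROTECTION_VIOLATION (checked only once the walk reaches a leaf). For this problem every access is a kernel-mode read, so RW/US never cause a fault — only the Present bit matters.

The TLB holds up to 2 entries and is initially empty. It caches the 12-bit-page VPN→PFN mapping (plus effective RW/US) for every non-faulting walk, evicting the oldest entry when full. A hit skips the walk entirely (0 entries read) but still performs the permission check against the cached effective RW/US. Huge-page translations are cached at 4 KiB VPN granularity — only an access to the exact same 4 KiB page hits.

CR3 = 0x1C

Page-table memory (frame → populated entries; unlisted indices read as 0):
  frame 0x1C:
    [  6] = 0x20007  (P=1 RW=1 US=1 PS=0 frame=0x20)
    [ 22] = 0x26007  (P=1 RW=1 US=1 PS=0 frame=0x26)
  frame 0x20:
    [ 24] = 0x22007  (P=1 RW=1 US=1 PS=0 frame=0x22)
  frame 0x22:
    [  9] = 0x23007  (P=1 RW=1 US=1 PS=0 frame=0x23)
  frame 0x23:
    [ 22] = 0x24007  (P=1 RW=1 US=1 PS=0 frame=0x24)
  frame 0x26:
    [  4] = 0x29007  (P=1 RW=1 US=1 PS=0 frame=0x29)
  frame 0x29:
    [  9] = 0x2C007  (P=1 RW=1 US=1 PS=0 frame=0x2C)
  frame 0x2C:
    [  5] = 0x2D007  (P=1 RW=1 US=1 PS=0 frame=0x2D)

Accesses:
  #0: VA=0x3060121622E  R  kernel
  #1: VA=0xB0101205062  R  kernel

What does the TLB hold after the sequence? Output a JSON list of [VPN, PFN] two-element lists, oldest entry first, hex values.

Trace:
#0 VA=0x3060121622E (r,kernel):
  L0: frame=0x1C idx=6 entry=0x20007 [P=1 RW=1 US=1 PS=0]
  L1: frame=0x20 idx=24 entry=0x22007 [P=1 RW=1 US=1 PS=0]
  L2: frame=0x22 idx=9 entry=0x23007 [P=1 RW=1 US=1 PS=0]
  L3: frame=0x23 idx=22 entry=0x24007 [P=1 RW=1 US=1 PS=0]
  ✓ 0x2422E  — 4 lookups
#1 VA=0xB0101205062 (r,kernel):
  L0: frame=0x1C idx=22 entry=0x26007 [P=1 RW=1 US=1 PS=0]
  L1: frame=0x26 idx=4 entry=0x29007 [P=1 RW=1 US=1 PS=0]
  L2: frame=0x29 idx=9 entry=0x2C007 [P=1 RW=1 US=1 PS=0]
  L3: frame=0x2C idx=5 entry=0x2D007 [P=1 RW=1 US=1 PS=0]
  ✓ 0x2D062  — 4 lookups

TLB: [["0x30601216", "0x24"], ["0xB0101205", "0x2D"]]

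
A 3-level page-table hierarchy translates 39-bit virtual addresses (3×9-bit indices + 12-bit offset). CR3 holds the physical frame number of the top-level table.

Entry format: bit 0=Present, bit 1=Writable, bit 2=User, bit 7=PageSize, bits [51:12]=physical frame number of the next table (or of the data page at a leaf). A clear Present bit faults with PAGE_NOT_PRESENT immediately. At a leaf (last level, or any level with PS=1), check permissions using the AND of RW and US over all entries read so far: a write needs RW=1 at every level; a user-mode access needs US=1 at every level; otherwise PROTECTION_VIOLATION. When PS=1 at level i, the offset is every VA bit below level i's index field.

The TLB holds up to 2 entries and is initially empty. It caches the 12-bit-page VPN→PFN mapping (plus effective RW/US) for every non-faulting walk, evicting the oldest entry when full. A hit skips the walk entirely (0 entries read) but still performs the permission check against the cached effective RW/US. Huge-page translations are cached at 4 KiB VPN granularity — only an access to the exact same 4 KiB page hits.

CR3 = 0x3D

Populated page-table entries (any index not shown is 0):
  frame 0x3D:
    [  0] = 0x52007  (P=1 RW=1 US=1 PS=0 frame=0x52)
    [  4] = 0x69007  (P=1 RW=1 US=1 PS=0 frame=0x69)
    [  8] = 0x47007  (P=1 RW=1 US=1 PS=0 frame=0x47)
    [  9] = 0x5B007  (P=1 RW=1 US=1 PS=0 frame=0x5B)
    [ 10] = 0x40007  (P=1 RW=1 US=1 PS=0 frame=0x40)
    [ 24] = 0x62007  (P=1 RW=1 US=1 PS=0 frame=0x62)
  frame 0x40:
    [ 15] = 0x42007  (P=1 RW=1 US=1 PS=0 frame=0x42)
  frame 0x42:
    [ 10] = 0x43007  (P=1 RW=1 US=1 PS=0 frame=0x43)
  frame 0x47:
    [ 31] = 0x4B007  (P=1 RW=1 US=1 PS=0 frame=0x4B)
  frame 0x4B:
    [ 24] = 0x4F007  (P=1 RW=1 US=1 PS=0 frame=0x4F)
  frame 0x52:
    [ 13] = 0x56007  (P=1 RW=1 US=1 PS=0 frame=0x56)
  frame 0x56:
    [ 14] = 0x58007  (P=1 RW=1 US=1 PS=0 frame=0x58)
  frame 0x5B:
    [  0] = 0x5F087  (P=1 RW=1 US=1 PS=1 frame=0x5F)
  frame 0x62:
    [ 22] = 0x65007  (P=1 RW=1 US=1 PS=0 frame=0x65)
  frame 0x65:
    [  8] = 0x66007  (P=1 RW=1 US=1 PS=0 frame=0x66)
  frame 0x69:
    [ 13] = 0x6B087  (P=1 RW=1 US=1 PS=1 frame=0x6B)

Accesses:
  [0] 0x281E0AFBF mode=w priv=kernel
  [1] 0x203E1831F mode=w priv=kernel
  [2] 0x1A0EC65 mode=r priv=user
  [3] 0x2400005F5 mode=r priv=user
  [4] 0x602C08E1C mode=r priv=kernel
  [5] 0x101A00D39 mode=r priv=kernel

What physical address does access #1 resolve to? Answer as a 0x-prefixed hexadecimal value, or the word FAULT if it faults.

Trace:
#0 VA=0x281E0AFBF (w,kernel):
  L0: frame=0x3D idx=10 entry=0x40007 [P=1 RW=1 US=1 PS=0]
  L1: frame=0x40 idx=15 entry=0x42007 [P=1 RW=1 US=1 PS=0]
  L2: frame=0x42 idx=10 entry=0x43007 [P=1 RW=1 US=1 PS=0]
  ✓ 0x43FBF  — 3 lookups
#1 VA=0x203E1831F (w,kernel):
  L0: frame=0x3D idx=8 entry=0x47007 [P=1 RW=1 US=1 PS=0]
  L1: frame=0x47 idx=31 entry=0x4B007 [P=1 RW=1 US=1 PS=0]
  L2: frame=0x4B idx=24 entry=0x4F007 [P=1 RW=1 US=1 PS=0]
  ✓ 0x4F31F  — 3 lookups
#2 VA=0x1A0EC65 (r,user):
  L0: frame=0x3D idx=0 entry=0x52007 [P=1 RW=1 US=1 PS=0]
  L1: frame=0x52 idx=13 entry=0x56007 [P=1 RW=1 US=1 PS=0]
  L2: frame=0x56 idx=14 entry=0x58007 [P=1 RW=1 US=1 PS=0]
  ✓ 0x58C65  — 3 lookups
#3 VA=0x2400005F5 (r,user):
  L0: frame=0x3D idx=9 entry=0x5B007 [P=1 RW=1 US=1 PS=0]
  L1: frame=0x5B idx=0 entry=0x5F087 [P=1 RW=1 US=1 PS=1]
  ✓ 0x5F5F5 (huge @L1)  — 2 lookups
#4 VA=0x602C08E1C (r,kernel):
  L0: frame=0x3D idx=24 entry=0x62007 [P=1 RW=1 US=1 PS=0]
  L1: frame=0x62 idx=22 entry=0x65007 [P=1 RW=1 US=1 PS=0]
  L2: frame=0x65 idx=8 entry=0x66007 [P=1 RW=1 US=1 PS=0]
  ✓ 0x66E1C  — 3 lookups
#5 VA=0x101A00D39 (r,kernel):
  L0: frame=0x3D idx=4 entry=0x69007 [P=1 RW=1 US=1 PS=0]
  L1: frame=0x69 idx=13 entry=0x6B087 [P=1 RW=1 US=1 PS=1]
  ✓ 0x6BD39 (huge @L1)  — 2 lookups

Access #1 PA: 0x4F31F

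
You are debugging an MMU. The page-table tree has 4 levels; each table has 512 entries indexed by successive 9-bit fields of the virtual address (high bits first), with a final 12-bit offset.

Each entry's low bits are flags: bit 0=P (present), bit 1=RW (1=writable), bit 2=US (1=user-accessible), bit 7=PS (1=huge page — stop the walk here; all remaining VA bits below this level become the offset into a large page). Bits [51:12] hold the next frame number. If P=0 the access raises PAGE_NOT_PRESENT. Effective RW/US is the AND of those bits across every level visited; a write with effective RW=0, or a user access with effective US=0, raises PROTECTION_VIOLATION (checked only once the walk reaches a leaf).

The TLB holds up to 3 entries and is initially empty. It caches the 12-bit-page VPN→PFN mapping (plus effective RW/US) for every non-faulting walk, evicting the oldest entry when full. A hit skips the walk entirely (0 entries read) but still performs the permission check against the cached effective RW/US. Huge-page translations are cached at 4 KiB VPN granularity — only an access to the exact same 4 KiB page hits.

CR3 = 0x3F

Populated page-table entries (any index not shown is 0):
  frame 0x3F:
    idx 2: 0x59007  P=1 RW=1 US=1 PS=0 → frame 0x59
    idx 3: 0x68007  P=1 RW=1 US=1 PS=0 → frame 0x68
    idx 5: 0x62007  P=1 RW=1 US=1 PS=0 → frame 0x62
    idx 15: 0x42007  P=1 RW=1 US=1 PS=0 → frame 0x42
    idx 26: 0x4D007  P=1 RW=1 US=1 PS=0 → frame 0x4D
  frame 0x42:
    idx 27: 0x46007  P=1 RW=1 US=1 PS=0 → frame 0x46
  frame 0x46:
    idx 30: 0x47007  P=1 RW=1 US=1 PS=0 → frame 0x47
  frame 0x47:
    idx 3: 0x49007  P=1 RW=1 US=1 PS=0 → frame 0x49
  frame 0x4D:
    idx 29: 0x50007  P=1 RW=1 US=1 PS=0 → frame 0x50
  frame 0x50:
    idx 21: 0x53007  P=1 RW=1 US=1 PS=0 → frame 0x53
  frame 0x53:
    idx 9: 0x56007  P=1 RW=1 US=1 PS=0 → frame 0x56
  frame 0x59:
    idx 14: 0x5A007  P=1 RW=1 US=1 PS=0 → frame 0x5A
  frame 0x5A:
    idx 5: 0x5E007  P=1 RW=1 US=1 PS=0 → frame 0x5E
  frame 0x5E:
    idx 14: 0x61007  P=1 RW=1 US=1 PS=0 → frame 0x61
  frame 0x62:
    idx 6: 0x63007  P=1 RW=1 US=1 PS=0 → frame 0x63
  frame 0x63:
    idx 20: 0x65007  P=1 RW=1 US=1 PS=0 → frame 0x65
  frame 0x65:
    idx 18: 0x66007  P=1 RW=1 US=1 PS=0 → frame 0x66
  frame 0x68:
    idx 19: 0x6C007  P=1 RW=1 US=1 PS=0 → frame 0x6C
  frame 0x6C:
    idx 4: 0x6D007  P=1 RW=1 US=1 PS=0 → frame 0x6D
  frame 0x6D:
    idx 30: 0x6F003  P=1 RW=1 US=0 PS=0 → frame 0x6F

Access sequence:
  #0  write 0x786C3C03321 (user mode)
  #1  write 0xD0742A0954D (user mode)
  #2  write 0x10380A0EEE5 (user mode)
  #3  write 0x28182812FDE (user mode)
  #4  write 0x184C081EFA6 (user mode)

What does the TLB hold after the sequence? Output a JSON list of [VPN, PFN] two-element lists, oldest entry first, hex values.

Per-access translation:
#0 VA=0x786C3C03321 (w,user):
  lvl0: tbl 0x3F, slot 15 ⇒ 0x42007 (P1/RW1/US1/PS0)
  lvl1: tbl 0x42, slot 27 ⇒ 0x46007 (P1/RW1/US1/PS0)
  lvl2: tbl 0x46, slot 30 ⇒ 0x47007 (P1/RW1/US1/PS0)
  lvl3: tbl 0x47, slot 3 ⇒ 0x49007 (P1/RW1/US1/PS0)
  ⇒ phys 0x49321  [4 reads]
#1 VA=0xD0742A0954D (w,user):
  lvl0: tbl 0x3F, slot 26 ⇒ 0x4D007 (P1/RW1/US1/PS0)
  lvl1: tbl 0x4D, slot 29 ⇒ 0x50007 (P1/RW1/US1/PS0)
  lvl2: tbl 0x50, slot 21 ⇒ 0x53007 (P1/RW1/US1/PS0)
  lvl3: tbl 0x53, slot 9 ⇒ 0x56007 (P1/RW1/US1/PS0)
  ⇒ phys 0x5654D  [4 reads]
#2 VA=0x10380A0EEE5 (w,user):
  lvl0: tbl 0x3F, slot 2 ⇒ 0x59007 (P1/RW1/US1/PS0)
  lvl1: tbl 0x59, slot 14 ⇒ 0x5A007 (P1/RW1/US1/PS0)
  lvl2: tbl 0x5A, slot 5 ⇒ 0x5E007 (P1/RW1/US1/PS0)
  lvl3: tbl 0x5E, slot 14 ⇒ 0x61007 (P1/RW1/US1/PS0)
  ⇒ phys 0x61EE5  [4 reads]
#3 VA=0x28182812FDE (w,user):
  lvl0: tbl 0x3F, slot 5 ⇒ 0x62007 (P1/RW1/US1/PS0)
  lvl1: tbl 0x62, slot 6 ⇒ 0x63007 (P1/RW1/US1/PS0)
  lvl2: tbl 0x63, slot 20 ⇒ 0x65007 (P1/RW1/US1/PS0)
  lvl3: tbl 0x65, slot 18 ⇒ 0x66007 (P1/RW1/US1/PS0)
  ⇒ phys 0x66FDE  [4 reads]
#4 VA=0x184C081EFA6 (w,user):
  lvl0: tbl 0x3F, slot 3 ⇒ 0x68007 (P1/RW1/US1/PS0)
  lvl1: tbl 0x68, slot 19 ⇒ 0x6C007 (P1/RW1/US1/PS0)
  lvl2: tbl 0x6C, slot 4 ⇒ 0x6D007 (P1/RW1/US1/PS0)
  lvl3: tbl 0x6D, slot 30 ⇒ 0x6F003 (P1/RW1/US0/PS0)
  ⇒ fault: PROTECTION_VIOLATION  — 4 lookups

TLB: [["0xD0742A09", "0x56"], ["0x10380A0E", "0x61"], ["0x28182812", "0x66"]]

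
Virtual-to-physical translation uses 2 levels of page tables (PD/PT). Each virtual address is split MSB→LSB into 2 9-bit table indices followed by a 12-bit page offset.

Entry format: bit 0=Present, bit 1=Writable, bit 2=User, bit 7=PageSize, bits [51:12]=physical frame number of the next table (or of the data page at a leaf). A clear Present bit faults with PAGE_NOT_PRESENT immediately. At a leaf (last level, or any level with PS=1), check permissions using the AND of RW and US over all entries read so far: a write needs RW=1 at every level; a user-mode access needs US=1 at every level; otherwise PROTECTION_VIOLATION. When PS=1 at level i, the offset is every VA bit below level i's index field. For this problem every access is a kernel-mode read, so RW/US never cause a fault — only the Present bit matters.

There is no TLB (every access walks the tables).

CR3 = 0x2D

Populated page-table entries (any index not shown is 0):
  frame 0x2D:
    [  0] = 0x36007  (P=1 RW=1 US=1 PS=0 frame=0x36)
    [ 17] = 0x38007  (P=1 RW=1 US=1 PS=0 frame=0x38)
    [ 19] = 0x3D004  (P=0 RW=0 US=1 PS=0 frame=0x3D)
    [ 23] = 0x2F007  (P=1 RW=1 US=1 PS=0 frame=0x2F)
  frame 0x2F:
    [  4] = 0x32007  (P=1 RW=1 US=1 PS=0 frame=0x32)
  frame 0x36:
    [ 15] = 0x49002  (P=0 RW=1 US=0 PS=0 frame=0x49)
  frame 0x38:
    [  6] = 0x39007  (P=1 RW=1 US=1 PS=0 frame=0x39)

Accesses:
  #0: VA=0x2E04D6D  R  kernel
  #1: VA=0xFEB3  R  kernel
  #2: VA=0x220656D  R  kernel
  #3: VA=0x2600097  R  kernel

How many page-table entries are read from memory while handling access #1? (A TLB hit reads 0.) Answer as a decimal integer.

Trace:
#0 VA=0x2E04D6D (r,kernel):
  [0] read 0x2D idx=23: raw=0x2F007 flags P=1 W=1 U=1 S=0
  [1] read 0x2F idx=4: raw=0x32007 flags P=1 W=1 U=1 S=0
  → PA=0x32D6D  (2 entries read)
#1 VA=0xFEB3 (r,kernel):
  [0] read 0x2D idx=0: raw=0x36007 flags P=1 W=1 U=1 S=0
  [1] read 0x36 idx=15: raw=0x49002 flags P=0 W=1 U=0 S=0
  ⇒ fault: PAGE_NOT_PRESENT  — 2 lookups
#2 VA=0x220656D (r,kernel):
  [0] read 0x2D idx=17: raw=0x38007 flags P=1 W=1 U=1 S=0
  [1] read 0x38 idx=6: raw=0x39007 flags P=1 W=1 U=1 S=0
  → PA=0x3956D  (2 entries read)
#3 VA=0x2600097 (r,kernel):
  [0] read 0x2D idx=19: raw=0x3D004 flags P=0 W=0 U=1 S=0
  ⇒ fault: PAGE_NOT_PRESENT  — 1 lookups

Entries read for #1: 2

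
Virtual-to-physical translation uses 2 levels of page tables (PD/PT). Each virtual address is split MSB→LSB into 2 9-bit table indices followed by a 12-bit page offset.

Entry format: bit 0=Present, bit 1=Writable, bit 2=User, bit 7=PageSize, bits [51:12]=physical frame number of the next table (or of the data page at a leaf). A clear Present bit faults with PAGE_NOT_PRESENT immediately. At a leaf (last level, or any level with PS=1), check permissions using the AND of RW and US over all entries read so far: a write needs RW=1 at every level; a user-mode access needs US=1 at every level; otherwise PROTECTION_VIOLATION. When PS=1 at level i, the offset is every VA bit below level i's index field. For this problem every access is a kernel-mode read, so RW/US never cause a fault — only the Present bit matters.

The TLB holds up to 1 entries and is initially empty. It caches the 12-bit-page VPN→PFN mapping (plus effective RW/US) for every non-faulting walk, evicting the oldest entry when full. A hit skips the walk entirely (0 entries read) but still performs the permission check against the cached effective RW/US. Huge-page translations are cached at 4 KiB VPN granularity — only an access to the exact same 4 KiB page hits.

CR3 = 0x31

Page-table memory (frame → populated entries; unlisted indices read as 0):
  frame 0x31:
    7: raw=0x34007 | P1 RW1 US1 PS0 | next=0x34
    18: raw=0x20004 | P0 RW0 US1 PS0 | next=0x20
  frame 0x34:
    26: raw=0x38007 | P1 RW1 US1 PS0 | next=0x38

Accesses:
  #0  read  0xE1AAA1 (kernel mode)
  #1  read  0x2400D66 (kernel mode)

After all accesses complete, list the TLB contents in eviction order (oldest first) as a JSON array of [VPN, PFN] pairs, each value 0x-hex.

Trace:
#0 VA=0xE1AAA1 (r,kernel):
  L0: frame=0x31 idx=7 entry=0x34007 [P=1 RW=1 US=1 PS=0]
  L1: frame=0x34 idx=26 entry=0x38007 [P=1 RW=1 US=1 PS=0]
  ⇒ phys 0x38AA1  [2 reads]
#1 VA=0x2400D66 (r,kernel):
  L0: frame=0x31 idx=18 entry=0x20004 [P=0 RW=0 US=1 PS=0]
  ⇒ fault: PAGE_NOT_PRESENT  — 1 lookups

TLB: [["0xE1A", "0x38"]]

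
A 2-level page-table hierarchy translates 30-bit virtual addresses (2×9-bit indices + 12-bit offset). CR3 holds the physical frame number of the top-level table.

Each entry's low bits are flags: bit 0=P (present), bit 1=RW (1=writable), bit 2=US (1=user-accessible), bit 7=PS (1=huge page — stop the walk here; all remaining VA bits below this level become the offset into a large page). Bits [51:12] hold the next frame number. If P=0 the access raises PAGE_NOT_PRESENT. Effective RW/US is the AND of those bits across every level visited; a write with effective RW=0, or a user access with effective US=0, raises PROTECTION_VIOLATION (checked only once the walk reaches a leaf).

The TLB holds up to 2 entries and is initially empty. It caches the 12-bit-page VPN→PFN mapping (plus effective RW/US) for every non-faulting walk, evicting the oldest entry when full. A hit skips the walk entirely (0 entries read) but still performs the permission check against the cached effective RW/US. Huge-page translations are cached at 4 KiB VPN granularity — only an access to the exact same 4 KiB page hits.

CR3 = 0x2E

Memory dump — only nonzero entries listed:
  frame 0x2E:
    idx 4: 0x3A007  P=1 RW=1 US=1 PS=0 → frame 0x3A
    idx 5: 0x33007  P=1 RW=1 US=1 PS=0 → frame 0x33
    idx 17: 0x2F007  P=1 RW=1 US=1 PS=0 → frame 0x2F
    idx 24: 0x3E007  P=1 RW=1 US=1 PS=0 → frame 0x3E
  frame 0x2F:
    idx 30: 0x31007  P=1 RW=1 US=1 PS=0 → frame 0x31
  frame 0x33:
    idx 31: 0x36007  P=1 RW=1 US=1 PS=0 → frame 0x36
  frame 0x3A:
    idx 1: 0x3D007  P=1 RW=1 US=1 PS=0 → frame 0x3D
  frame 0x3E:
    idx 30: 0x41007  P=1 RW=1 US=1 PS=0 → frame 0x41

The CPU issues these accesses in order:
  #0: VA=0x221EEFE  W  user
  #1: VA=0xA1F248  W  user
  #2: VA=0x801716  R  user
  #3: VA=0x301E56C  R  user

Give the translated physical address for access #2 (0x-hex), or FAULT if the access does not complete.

Trace:
#0 VA=0x221EEFE (w,user):
  lvl0: tbl 0x2E, slot 17 ⇒ 0x2F007 (P1/RW1/US1/PS0)
  lvl1: tbl 0x2F, slot 30 ⇒ 0x31007 (P1/RW1/US1/PS0)
  → PA=0x31EFE  (2 entries read)
#1 VA=0xA1F248 (w,user):
  lvl0: tbl 0x2E, slot 5 ⇒ 0x33007 (P1/RW1/US1/PS0)
  lvl1: tbl 0x33, slot 31 ⇒ 0x36007 (P1/RW1/US1/PS0)
  → PA=0x36248  (2 entries read)
#2 VA=0x801716 (r,user):
  lvl0: tbl 0x2E, slot 4 ⇒ 0x3A007 (P1/RW1/US1/PS0)
  lvl1: tbl 0x3A, slot 1 ⇒ 0x3D007 (P1/RW1/US1/PS0)
  → PA=0x3D716  (2 entries read)
#3 VA=0x301E56C (r,user):
  lvl0: tbl 0x2E, slot 24 ⇒ 0x3E007 (P1/RW1/US1/PS0)
  lvl1: tbl 0x3E, slot 30 ⇒ 0x41007 (P1/RW1/US1/PS0)
  → PA=0x4156C  (2 entries read)

Access #2 PA: 0x3D716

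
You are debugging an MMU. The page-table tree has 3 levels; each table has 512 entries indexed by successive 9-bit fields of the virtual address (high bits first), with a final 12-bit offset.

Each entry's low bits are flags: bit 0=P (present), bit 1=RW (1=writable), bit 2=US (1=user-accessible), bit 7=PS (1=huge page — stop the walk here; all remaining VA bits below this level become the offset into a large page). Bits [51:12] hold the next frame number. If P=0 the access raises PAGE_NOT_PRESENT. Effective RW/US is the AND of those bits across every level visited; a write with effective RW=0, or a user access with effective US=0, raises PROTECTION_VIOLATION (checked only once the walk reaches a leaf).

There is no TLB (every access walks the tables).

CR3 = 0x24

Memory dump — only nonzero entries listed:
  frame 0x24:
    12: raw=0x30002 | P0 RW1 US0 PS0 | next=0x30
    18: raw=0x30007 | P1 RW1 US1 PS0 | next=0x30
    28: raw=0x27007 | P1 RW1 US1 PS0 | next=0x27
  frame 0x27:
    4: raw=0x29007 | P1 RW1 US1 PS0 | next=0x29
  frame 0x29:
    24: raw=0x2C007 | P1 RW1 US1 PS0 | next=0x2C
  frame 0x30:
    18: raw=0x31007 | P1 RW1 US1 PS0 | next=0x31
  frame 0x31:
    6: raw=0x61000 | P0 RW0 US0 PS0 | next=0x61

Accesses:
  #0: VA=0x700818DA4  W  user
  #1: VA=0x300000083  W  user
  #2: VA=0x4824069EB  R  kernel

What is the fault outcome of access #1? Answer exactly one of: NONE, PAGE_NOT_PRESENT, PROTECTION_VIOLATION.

Trace:
#0 VA=0x700818DA4 (w,user):
  L0: frame=0x24 idx=28 entry=0x27007 [P=1 RW=1 US=1 PS=0]
  L1: frame=0x27 idx=4 entry=0x29007 [P=1 RW=1 US=1 PS=0]
  L2: frame=0x29 idx=24 entry=0x2C007 [P=1 RW=1 US=1 PS=0]
  ✓ 0x2CDA4  — 3 lookups
#1 VA=0x300000083 (w,user):
  L0: frame=0x24 idx=12 entry=0x30002 [P=0 RW=1 US=0 PS=0]
  ✗ PAGE_NOT_PRESENT  [1 reads]
#2 VA=0x4824069EB (r,kernel):
  L0: frame=0x24 idx=18 entry=0x30007 [P=1 RW=1 US=1 PS=0]
  L1: frame=0x30 idx=18 entry=0x31007 [P=1 RW=1 US=1 PS=0]
  L2: frame=0x31 idx=6 entry=0x61000 [P=0 RW=0 US=0 PS=0]
  ✗ PAGE_NOT_PRESENT  [3 reads]

Access #1 fault: PAGE_NOT_PRESENT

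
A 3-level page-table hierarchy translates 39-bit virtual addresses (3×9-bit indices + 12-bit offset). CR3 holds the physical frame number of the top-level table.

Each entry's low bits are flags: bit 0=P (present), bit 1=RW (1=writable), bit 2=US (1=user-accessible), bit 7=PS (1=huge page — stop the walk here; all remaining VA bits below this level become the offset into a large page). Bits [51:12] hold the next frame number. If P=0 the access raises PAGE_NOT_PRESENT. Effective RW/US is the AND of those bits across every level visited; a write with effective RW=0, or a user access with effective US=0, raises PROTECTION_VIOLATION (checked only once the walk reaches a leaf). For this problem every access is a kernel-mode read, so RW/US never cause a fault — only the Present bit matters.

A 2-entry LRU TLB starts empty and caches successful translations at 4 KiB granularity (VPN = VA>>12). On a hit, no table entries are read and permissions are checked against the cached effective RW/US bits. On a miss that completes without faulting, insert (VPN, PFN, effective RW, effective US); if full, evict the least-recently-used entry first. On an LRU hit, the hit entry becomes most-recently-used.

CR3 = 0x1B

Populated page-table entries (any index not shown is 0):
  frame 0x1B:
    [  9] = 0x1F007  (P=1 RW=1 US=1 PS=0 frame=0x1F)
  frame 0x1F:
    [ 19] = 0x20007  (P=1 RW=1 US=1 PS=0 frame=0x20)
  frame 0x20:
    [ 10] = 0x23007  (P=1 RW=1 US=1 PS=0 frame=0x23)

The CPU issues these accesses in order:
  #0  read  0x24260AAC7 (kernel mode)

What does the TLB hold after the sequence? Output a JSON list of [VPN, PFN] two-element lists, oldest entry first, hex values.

Trace:
#0 VA=0x24260AAC7 (r,kernel):
  lvl0: tbl 0x1B, slot 9 ⇒ 0x1F007 (P1/RW1/US1/PS0)
  lvl1: tbl 0x1F, slot 19 ⇒ 0x20007 (P1/RW1/US1/PS0)
  lvl2: tbl 0x20, slot 10 ⇒ 0x23007 (P1/RW1/US1/PS0)
  ⇒ phys 0x23AC7  [3 reads]

TLB: [["0x24260A", "0x23"]]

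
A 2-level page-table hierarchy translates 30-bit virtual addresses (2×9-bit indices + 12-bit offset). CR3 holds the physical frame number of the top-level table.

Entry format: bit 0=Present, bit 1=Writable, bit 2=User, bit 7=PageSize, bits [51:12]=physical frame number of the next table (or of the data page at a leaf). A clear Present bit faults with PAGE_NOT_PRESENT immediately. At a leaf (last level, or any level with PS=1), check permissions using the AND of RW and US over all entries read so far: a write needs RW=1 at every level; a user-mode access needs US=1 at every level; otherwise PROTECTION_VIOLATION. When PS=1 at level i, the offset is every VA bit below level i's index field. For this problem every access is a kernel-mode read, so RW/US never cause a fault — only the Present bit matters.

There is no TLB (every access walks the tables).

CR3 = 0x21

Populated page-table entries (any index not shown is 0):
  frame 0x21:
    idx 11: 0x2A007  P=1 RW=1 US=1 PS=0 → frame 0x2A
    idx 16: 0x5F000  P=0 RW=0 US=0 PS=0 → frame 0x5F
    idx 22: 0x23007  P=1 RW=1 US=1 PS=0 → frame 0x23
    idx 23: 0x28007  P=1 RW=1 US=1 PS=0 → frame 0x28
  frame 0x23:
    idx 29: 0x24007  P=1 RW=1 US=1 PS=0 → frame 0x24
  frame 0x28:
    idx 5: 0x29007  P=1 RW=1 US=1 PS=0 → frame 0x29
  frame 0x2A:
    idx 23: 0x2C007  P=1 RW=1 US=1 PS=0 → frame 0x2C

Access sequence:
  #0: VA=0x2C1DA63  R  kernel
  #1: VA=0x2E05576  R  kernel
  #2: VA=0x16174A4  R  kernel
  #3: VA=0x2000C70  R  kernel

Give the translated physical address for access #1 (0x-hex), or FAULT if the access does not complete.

Trace:
#0 VA=0x2C1DA63 (r,kernel):
  [0] read 0x21 idx=22: raw=0x23007 flags P=1 W=1 U=1 S=0
  [1] read 0x23 idx=29: raw=0x24007 flags P=1 W=1 U=1 S=0
  ✓ 0x24A63  — 2 lookups
#1 VA=0x2E05576 (r,kernel):
  [0] read 0x21 idx=23: raw=0x28007 flags P=1 W=1 U=1 S=0
  [1] read 0x28 idx=5: raw=0x29007 flags P=1 W=1 U=1 S=0
  ✓ 0x29576  — 2 lookups
#2 VA=0x16174A4 (r,kernel):
  [0] read 0x21 idx=11: raw=0x2A007 flags P=1 W=1 U=1 S=0
  [1] read 0x2A idx=23: raw=0x2C007 flags P=1 W=1 U=1 S=0
  ✓ 0x2C4A4  — 2 lookups
#3 VA=0x2000C70 (r,kernel):
  [0] read 0x21 idx=16: raw=0x5F000 flags P=0 W=0 U=0 S=0
  ✗ PAGE_NOT_PRESENT  [1 reads]

Access #1 PA: 0x29576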